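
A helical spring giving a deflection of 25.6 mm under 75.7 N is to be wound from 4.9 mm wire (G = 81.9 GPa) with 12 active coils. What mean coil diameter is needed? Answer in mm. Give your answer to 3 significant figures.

55.0 mm

Required rate k = F/δ = 75.7/25.6 = 2.957 N/mm
D = (Gd⁴/(8N_a·k))^(1/3) = (81.9×10³·4.9⁴/(8·12·2.957))^(1/3)
  = (166319)^(1/3) = 54.9938 mm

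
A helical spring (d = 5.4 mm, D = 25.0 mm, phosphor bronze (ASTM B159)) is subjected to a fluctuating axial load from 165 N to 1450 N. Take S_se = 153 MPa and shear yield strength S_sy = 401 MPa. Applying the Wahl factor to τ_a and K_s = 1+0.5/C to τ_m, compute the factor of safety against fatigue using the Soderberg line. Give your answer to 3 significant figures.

C = D/d = 25.0/5.4 = 4.6296; K_W = (4C−1)/(4C−4)+0.615/C = 1.3395; K_s = 1+0.5/C = 1.1080
F_a = (F_max−F_min)/2 = 642.5 N; F_m = (F_max+F_min)/2 = 807.5 N
τ_a = K_W·8F_aD/(πd³) = 1.3395 × 259.76 = 347.94 MPa
τ_m = K_s·8F_mD/(πd³) = 1.1080 × 326.47 = 361.73 MPa
Soderberg: 1/n_f = τ_a/S_se + τ_m/S_sy = 347.94/153 + 361.73/401 = 2.27413 + 0.90206 = 3.1762
n_f = 1/3.1762 = 0.3148

0.315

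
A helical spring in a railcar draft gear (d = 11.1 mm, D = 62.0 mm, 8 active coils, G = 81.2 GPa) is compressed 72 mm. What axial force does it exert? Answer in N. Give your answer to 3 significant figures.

k = Gd⁴/(8D³N_a) = (81.2×10³)(11.1⁴)/(8·62.0³·8) = 80.815 N/mm
F = k·δ = 80.815 × 72 = 5818.7 N

5820 N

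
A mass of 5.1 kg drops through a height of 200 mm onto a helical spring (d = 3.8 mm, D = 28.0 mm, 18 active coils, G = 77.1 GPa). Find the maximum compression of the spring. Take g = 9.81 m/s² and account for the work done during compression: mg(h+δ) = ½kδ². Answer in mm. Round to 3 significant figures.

73.3 mm

k = Gd⁴/(8D³N_a) = (77.1×10³)(3.8⁴)/(8·28.0³·18) = 5.0857 N/mm
W = mg = 5.1 × 9.81 = 50.031 N
½kδ² − Wδ − Wh = 0 → δ = (W + √(W² + 2kWh))/k
δ = (50.031 + √(2503.1 + 101777))/5.0857 = (50.031 + 322.92)/5.0857 = 73.334 mm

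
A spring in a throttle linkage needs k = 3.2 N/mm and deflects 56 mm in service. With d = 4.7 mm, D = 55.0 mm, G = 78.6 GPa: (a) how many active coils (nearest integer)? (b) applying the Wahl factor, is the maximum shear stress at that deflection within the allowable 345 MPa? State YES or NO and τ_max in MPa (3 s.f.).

(a) 9 coils; (b) YES, τ_max = 272 MPa

N_a = Gd⁴/(8D³k) = (78.6×10³)(4.7⁴)/(8·55.0³·3.2) = 9.005 → N_a = 9
Actual rate k = Gd⁴/(8D³·9) = 3.2018 N/mm
Working load F = kδ = 3.2018·56 = 179.3 N
C = 55.0/4.7 = 11.7021; K_W = (4C−1)/(4C−4)+0.615/C = 1.1226
τ_max = K_W·8FD/(πd³) = 1.1226·241.87 = 271.54 MPa
τ_max ≤ 345 MPa → acceptable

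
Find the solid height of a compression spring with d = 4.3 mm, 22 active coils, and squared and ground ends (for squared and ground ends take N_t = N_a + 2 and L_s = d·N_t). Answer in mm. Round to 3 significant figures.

squared and ground ends: N_t = N_a + 2 = 22 + 2 = 24
L_s = d·N_t = 4.3 × 24 = 103.2 mm

103 mm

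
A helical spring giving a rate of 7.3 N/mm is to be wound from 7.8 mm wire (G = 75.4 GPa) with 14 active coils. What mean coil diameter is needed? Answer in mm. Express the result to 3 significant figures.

69.9 mm

D = (Gd⁴/(8N_a·k))^(1/3) = (75.4×10³·7.8⁴/(8·14·7.3))^(1/3)
  = (341357)^(1/3) = 69.8881 mm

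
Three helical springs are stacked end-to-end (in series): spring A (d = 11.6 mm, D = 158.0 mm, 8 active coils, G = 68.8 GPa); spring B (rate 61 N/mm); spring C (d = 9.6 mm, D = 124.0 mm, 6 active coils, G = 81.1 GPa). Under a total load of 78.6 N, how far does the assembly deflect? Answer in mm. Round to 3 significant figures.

27.7 mm

k_A = Gd⁴/(8D³N_a) = (68.8×10³)(11.6⁴)/(8·158.0³·8) = 4.9348 N/mm
k_C = Gd⁴/(8D³N_a) = (81.1×10³)(9.6⁴)/(8·124.0³·6) = 7.5266 N/mm
Series: 1/k_eq = 1/4.9348 + 1/61 + 1/7.5266 = 0.3519; k_eq = 2.8417 N/mm
δ = F/k_eq = 78.6/2.8417 = 27.659 mm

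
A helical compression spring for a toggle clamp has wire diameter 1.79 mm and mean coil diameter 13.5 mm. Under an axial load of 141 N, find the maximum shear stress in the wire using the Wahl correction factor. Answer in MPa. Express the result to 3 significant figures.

1010 MPa

Spring index C = D/d = 13.5/1.79 = 7.5419
K_W = (4C−1)/(4C−4) + 0.615/C = 29.168/26.168 + 0.0815 = 1.1962
τ₀ = 8FD/(πd³) = 8·141·13.5/(π·1.79³) = 15228/18.018 = 845.15 MPa
τ_max = K·τ₀ = 1.1962 × 845.15 = 1011 MPa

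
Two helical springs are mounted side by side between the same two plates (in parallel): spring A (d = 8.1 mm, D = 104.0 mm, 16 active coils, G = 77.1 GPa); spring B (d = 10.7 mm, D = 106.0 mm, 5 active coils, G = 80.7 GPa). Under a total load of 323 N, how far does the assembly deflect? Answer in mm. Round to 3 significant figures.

k_A = Gd⁴/(8D³N_a) = (77.1×10³)(8.1⁴)/(8·104.0³·16) = 2.3051 N/mm
k_B = Gd⁴/(8D³N_a) = (80.7×10³)(10.7⁴)/(8·106.0³·5) = 22.204 N/mm
Parallel: k_eq = 2.3051 + 22.204 = 24.509 N/mm
δ = F/k_eq = 323/24.509 = 13.179 mm

13.2 mm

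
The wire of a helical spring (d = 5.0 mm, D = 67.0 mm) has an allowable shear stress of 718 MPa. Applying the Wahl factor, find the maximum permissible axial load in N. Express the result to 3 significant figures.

C = D/d = 67.0/5.0 = 13.4000
K_W = (4C−1)/(4C−4) + 0.615/C = 52.600/49.600 + 0.0459 = 1.1064
τ_max = K·8FD/(πd³) → F_max = τ_allow·πd³/(8DK)
F_max = 718·π·5.0³/(8·67.0·1.1064) = 2.8196e+05/593.02 = 475.46 N

475 N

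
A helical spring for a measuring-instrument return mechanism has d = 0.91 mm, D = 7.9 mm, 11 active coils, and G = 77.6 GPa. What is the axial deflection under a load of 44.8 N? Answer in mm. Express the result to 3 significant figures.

36.5 mm

k = Gd⁴/(8D³N_a) = (77.6×10³)(0.91⁴)/(8·7.9³·11) = 1.2265 N/mm
δ = F/k = 44.8 / 1.2265 = 36.527 mm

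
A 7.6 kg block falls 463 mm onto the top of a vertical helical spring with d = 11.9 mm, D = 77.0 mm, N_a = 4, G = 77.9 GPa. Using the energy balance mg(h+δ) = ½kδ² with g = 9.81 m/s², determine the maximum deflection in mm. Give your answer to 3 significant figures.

k = Gd⁴/(8D³N_a) = (77.9×10³)(11.9⁴)/(8·77.0³·4) = 106.93 N/mm
W = mg = 7.6 × 9.81 = 74.556 N
½kδ² − Wδ − Wh = 0 → δ = (W + √(W² + 2kWh))/k
δ = (74.556 + √(5558.6 + 7.38239e+06))/106.93 = (74.556 + 2718.1)/106.93 = 26.116 mm

26.1 mm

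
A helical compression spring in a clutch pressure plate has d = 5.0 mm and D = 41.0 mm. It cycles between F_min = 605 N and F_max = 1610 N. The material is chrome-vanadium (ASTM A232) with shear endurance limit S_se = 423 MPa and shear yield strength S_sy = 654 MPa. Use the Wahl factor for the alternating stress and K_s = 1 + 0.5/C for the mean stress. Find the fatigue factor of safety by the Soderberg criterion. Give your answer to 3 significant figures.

0.374

C = D/d = 41.0/5.0 = 8.2000; K_W = (4C−1)/(4C−4)+0.615/C = 1.1792; K_s = 1+0.5/C = 1.0610
F_a = (F_max−F_min)/2 = 502.5 N; F_m = (F_max+F_min)/2 = 1107.5 N
τ_a = K_W·8F_aD/(πd³) = 1.1792 × 419.71 = 494.91 MPa
τ_m = K_s·8F_mD/(πd³) = 1.0610 × 925.03 = 981.44 MPa
Soderberg: 1/n_f = τ_a/S_se + τ_m/S_sy = 494.91/423 + 981.44/654 = 1.17000 + 1.50067 = 2.6707
n_f = 1/2.6707 = 0.3744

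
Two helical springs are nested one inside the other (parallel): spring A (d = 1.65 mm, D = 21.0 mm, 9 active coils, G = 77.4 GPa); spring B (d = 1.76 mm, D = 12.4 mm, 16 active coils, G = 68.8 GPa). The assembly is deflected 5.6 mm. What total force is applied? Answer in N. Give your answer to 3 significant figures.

k_A = Gd⁴/(8D³N_a) = (77.4×10³)(1.65⁴)/(8·21.0³·9) = 0.86037 N/mm
k_B = Gd⁴/(8D³N_a) = (68.8×10³)(1.76⁴)/(8·12.4³·16) = 2.705 N/mm
Parallel: k_eq = 0.86037 + 2.705 = 3.5654 N/mm
F = k_eq·δ = 3.5654·5.6 = 19.966 N

20.0 N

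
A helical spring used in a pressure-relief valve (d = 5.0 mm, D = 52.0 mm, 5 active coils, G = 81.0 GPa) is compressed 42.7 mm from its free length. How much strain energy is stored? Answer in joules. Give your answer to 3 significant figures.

k = Gd⁴/(8D³N_a) = (81.0×10³)(5.0⁴)/(8·52.0³·5) = 9.0011 N/mm
U = ½kδ² = 0.5 × 9.0011 × 42.7² = 8205.8 N·mm = 8.2058 J

8.21 J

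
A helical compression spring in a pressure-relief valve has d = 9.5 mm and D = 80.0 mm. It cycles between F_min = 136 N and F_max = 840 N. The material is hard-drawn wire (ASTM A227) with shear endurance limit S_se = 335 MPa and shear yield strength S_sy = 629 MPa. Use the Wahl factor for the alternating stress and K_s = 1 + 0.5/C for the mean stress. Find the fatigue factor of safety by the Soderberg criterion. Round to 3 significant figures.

C = D/d = 80.0/9.5 = 8.4211; K_W = (4C−1)/(4C−4)+0.615/C = 1.1741; K_s = 1+0.5/C = 1.0594
F_a = (F_max−F_min)/2 = 352 N; F_m = (F_max+F_min)/2 = 488 N
τ_a = K_W·8F_aD/(πd³) = 1.1741 × 83.638 = 98.199 MPa
τ_m = K_s·8F_mD/(πd³) = 1.0594 × 115.95 = 122.84 MPa
Soderberg: 1/n_f = τ_a/S_se + τ_m/S_sy = 98.199/335 + 122.84/629 = 0.29313 + 0.19529 = 0.48842
n_f = 1/0.48842 = 2.047

2.05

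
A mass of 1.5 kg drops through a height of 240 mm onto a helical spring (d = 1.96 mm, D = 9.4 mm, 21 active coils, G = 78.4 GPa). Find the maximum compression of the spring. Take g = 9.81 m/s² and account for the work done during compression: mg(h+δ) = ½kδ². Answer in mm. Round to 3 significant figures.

k = Gd⁴/(8D³N_a) = (78.4×10³)(1.96⁴)/(8·9.4³·21) = 8.2918 N/mm
W = mg = 1.5 × 9.81 = 14.715 N
½kδ² − Wδ − Wh = 0 → δ = (W + √(W² + 2kWh))/k
δ = (14.715 + √(216.53 + 58566.5))/8.2918 = (14.715 + 242.45)/8.2918 = 31.015 mm

31.0 mm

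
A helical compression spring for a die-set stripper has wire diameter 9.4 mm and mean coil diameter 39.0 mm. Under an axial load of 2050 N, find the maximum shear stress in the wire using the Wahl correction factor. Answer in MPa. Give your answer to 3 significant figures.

340 MPa

Spring index C = D/d = 39.0/9.4 = 4.1489
K_W = (4C−1)/(4C−4) + 0.615/C = 15.596/12.596 + 0.1482 = 1.3864
τ₀ = 8FD/(πd³) = 8·2050·39.0/(π·9.4³) = 639600/2609.4 = 245.12 MPa
τ_max = K·τ₀ = 1.3864 × 245.12 = 339.83 MPa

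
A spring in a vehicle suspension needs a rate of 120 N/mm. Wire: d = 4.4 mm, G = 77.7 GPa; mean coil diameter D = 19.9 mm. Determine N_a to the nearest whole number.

N_a = Gd⁴/(8D³k) = (77.7×10³ × 4.4⁴)/(8 × 19.9³ × 120)
    = 2.91227e+07 / 7.56538e+06 = 3.849 → 4 coils

4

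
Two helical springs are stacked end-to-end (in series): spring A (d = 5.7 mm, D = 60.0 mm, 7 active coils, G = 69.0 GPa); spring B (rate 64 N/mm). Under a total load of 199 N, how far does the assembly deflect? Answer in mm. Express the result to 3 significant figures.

36.2 mm

k_A = Gd⁴/(8D³N_a) = (69.0×10³)(5.7⁴)/(8·60.0³·7) = 6.0215 N/mm
Series: 1/k_eq = 1/6.0215 + 1/64 = 0.1817; k_eq = 5.5037 N/mm
δ = F/k_eq = 199/5.5037 = 36.157 mm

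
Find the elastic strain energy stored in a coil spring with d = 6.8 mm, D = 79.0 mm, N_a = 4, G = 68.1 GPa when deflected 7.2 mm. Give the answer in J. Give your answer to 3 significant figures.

0.239 J

k = Gd⁴/(8D³N_a) = (68.1×10³)(6.8⁴)/(8·79.0³·4) = 9.2289 N/mm
U = ½kδ² = 0.5 × 9.2289 × 7.2² = 239.21 N·mm = 0.23921 J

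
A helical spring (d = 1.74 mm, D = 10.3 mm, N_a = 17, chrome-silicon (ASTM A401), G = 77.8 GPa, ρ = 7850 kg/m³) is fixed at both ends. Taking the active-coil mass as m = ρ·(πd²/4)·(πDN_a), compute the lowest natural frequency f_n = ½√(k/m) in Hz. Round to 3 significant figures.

k = Gd⁴/(8D³N_a) = (77.8×10³)(1.74⁴)/(8·10.3³·17) = 4.7987 N/mm = 4798.7 N/m
Wire length L = πDN_a = π·10.3·17 = 550.09 mm
m = ρ·(πd²/4)·L = 7850 × 2.3779×10⁻⁶ m² × 0.55009 m = 0.010268 kg
f_n = ½√(k/m) = 0.5·√(4798.7/0.010268) = 0.5·√(4.6734e+05) = 341.81 Hz

342 Hz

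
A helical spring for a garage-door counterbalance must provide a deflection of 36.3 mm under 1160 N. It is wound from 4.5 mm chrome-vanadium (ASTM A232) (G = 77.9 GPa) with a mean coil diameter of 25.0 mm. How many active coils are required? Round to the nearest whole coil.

8

Required rate k = F/δ = 1160/36.3 = 31.956 N/mm
N_a = Gd⁴/(8D³k) = (77.9×10³ × 4.5⁴)/(8 × 25.0³ × 31.956)
    = 3.19439e+07 / 3.99449e+06 = 7.997 → 8 coils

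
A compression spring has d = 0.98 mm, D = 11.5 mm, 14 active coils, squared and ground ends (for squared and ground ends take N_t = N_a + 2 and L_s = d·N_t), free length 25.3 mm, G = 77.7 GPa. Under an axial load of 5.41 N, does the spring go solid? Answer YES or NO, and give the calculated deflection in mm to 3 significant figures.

YES, δ = 12.9 mm

k = Gd⁴/(8D³N_a) = (77.7×10³)(0.98⁴)/(8·11.5³·14) = 0.42074 N/mm
N_t = 16; L_s = 0.98·16 = 15.68 mm; δ_solid = L₀ − L_s = 25.3 − 15.68 = 9.62 mm
δ = F/k = 5.41/0.42074 = 12.858 mm
δ ≥ δ_solid → spring goes solid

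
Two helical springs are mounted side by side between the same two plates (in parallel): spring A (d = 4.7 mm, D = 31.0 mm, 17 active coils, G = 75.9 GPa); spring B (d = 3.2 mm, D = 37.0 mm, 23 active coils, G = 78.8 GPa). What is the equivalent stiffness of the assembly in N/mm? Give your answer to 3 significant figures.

10.0 N/mm

k_A = Gd⁴/(8D³N_a) = (75.9×10³)(4.7⁴)/(8·31.0³·17) = 9.1413 N/mm
k_B = Gd⁴/(8D³N_a) = (78.8×10³)(3.2⁴)/(8·37.0³·23) = 0.88655 N/mm
Parallel: k_eq = 9.1413 + 0.88655 = 10.028 N/mm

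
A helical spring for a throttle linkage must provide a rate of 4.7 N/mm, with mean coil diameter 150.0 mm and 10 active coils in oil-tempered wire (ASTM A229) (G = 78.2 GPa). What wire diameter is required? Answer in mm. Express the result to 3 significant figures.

d = (8D³N_a·k / G)^(1/4) = (8·150.0³·10·4.7 / (78.2×10³))^0.25
  = (16228)^0.25 = 11.2866 mm

11.3 mm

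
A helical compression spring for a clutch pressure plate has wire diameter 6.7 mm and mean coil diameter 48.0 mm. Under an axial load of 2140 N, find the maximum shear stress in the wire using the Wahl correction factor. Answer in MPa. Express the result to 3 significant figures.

Spring index C = D/d = 48.0/6.7 = 7.1642
K_W = (4C−1)/(4C−4) + 0.615/C = 27.657/24.657 + 0.0858 = 1.2075
τ₀ = 8FD/(πd³) = 8·2140·48.0/(π·6.7³) = 821760/944.87 = 869.7 MPa
τ_max = K·τ₀ = 1.2075 × 869.7 = 1050.2 MPa

1050 MPa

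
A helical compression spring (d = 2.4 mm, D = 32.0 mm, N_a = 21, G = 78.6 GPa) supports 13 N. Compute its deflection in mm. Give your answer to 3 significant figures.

k = Gd⁴/(8D³N_a) = (78.6×10³)(2.4⁴)/(8·32.0³·21) = 0.47371 N/mm
δ = F/k = 13 / 0.47371 = 27.443 mm

27.4 mm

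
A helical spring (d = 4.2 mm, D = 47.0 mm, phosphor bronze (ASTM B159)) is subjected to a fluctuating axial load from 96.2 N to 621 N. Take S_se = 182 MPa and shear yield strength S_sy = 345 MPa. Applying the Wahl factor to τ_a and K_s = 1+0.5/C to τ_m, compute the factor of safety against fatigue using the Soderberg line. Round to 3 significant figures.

0.228

C = D/d = 47.0/4.2 = 11.1905; K_W = (4C−1)/(4C−4)+0.615/C = 1.1286; K_s = 1+0.5/C = 1.0447
F_a = (F_max−F_min)/2 = 262.4 N; F_m = (F_max+F_min)/2 = 358.6 N
τ_a = K_W·8F_aD/(πd³) = 1.1286 × 423.89 = 478.38 MPa
τ_m = K_s·8F_mD/(πd³) = 1.0447 × 579.3 = 605.18 MPa
Soderberg: 1/n_f = τ_a/S_se + τ_m/S_sy = 478.38/182 + 605.18/345 = 2.62848 + 1.75414 = 4.3826
n_f = 1/4.3826 = 0.2282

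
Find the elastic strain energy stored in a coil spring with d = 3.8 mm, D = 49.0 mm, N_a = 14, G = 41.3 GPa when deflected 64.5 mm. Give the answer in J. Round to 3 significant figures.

k = Gd⁴/(8D³N_a) = (41.3×10³)(3.8⁴)/(8·49.0³·14) = 0.65355 N/mm
U = ½kδ² = 0.5 × 0.65355 × 64.5² = 1359.5 N·mm = 1.3595 J

1.36 J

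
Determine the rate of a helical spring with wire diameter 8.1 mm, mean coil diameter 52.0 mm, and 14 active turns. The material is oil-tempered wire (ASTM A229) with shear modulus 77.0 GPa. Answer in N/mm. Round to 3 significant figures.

21.0 N/mm

k = Gd⁴/(8D³N_a) = (77.0×10³ × 8.1⁴) / (8 × 52.0³ × 14)
  = 3.3146e+08 / 1.57481e+07 = 21.048 N/mm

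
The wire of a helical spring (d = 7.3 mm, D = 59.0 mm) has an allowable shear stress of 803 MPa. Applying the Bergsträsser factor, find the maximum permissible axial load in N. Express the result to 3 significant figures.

1780 N

C = D/d = 59.0/7.3 = 8.0822
K_B = (4C+2)/(4C−3) = 34.329/29.329 = 1.1705
τ_max = K·8FD/(πd³) → F_max = τ_allow·πd³/(8DK)
F_max = 803·π·7.3³/(8·59.0·1.1705) = 9.8137e+05/552.47 = 1776.3 N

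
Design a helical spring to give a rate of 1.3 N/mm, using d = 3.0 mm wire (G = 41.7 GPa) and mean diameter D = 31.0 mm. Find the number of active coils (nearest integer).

N_a = Gd⁴/(8D³k) = (41.7×10³ × 3.0⁴)/(8 × 31.0³ × 1.3)
    = 3.3777e+06 / 309826 = 10.9 → 11 coils

11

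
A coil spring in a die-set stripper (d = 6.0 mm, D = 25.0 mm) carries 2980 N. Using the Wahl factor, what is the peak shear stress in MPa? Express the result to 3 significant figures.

1220 MPa

Spring index C = D/d = 25.0/6.0 = 4.1667
K_W = (4C−1)/(4C−4) + 0.615/C = 15.667/12.667 + 0.1476 = 1.3844
τ₀ = 8FD/(πd³) = 8·2980·25.0/(π·6.0³) = 596000/678.58 = 878.3 MPa
τ_max = K·τ₀ = 1.3844 × 878.3 = 1216 MPa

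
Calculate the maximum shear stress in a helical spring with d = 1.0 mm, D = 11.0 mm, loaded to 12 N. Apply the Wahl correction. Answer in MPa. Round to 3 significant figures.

Spring index C = D/d = 11.0/1.0 = 11.0000
K_W = (4C−1)/(4C−4) + 0.615/C = 43.000/40.000 + 0.0559 = 1.1309
τ₀ = 8FD/(πd³) = 8·12·11.0/(π·1.0³) = 1056/3.1416 = 336.14 MPa
τ_max = K·τ₀ = 1.1309 × 336.14 = 380.14 MPa

380 MPa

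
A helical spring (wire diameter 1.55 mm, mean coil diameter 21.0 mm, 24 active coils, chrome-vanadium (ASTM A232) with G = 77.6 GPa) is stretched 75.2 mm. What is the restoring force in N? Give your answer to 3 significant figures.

k = Gd⁴/(8D³N_a) = (77.6×10³)(1.55⁴)/(8·21.0³·24) = 0.2519 N/mm
F = k·δ = 0.2519 × 75.2 = 18.943 N

18.9 N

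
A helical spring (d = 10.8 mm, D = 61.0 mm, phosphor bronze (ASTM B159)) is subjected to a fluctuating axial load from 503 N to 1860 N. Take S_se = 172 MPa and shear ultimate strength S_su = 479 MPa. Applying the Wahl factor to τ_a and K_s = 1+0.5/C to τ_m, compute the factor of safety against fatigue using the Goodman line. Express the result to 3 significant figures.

1.05

C = D/d = 61.0/10.8 = 5.6481; K_W = (4C−1)/(4C−4)+0.615/C = 1.2702; K_s = 1+0.5/C = 1.0885
F_a = (F_max−F_min)/2 = 678.5 N; F_m = (F_max+F_min)/2 = 1181.5 N
τ_a = K_W·8F_aD/(πd³) = 1.2702 × 83.666 = 106.28 MPa
τ_m = K_s·8F_mD/(πd³) = 1.0885 × 145.69 = 158.59 MPa
Goodman: 1/n_f = τ_a/S_se + τ_m/S_su = 106.28/172 + 158.59/479 = 0.61788 + 0.33108 = 0.94896
n_f = 1/0.94896 = 1.054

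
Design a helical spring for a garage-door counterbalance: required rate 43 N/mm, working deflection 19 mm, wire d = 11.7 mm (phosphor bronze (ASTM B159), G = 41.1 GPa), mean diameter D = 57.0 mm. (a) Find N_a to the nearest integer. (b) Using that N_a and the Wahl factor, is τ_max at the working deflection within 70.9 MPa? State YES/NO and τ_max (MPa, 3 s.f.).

N_a = Gd⁴/(8D³k) = (41.1×10³)(11.7⁴)/(8·57.0³·43) = 12.09 → N_a = 12
Actual rate k = Gd⁴/(8D³·12) = 43.32 N/mm
Working load F = kδ = 43.32·19 = 823.08 N
C = 57.0/11.7 = 4.8718; K_W = (4C−1)/(4C−4)+0.615/C = 1.3199
τ_max = K_W·8FD/(πd³) = 1.3199·74.593 = 98.459 MPa
τ_max > 70.9 MPa → exceeds allowable

(a) 12 coils; (b) NO, τ_max = 98.5 MPa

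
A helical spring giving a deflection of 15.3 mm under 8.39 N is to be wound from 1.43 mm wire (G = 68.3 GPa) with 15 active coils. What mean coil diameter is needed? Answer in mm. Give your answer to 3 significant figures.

Required rate k = F/δ = 8.39/15.3 = 0.54837 N/mm
D = (Gd⁴/(8N_a·k))^(1/3) = (68.3×10³·1.43⁴/(8·15·0.54837))^(1/3)
  = (4340.23)^(1/3) = 16.3119 mm

16.3 mm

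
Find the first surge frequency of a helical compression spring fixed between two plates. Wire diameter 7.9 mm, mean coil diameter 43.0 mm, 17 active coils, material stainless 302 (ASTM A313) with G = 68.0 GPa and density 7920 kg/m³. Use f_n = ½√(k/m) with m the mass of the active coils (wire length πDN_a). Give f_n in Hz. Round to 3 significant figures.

82.9 Hz

k = Gd⁴/(8D³N_a) = (68.0×10³)(7.9⁴)/(8·43.0³·17) = 24.495 N/mm = 24495 N/m
Wire length L = πDN_a = π·43.0·17 = 2296.5 mm
m = ρ·(πd²/4)·L = 7920 × 49.017×10⁻⁶ m² × 2.2965 m = 0.89153 kg
f_n = ½√(k/m) = 0.5·√(24495/0.89153) = 0.5·√(27475) = 82.878 Hz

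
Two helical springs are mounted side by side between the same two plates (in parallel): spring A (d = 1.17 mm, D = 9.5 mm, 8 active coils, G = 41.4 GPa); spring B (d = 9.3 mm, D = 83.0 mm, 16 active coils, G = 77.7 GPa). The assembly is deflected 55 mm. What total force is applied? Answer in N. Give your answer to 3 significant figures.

k_A = Gd⁴/(8D³N_a) = (41.4×10³)(1.17⁴)/(8·9.5³·8) = 1.4138 N/mm
k_B = Gd⁴/(8D³N_a) = (77.7×10³)(9.3⁴)/(8·83.0³·16) = 7.9416 N/mm
Parallel: k_eq = 1.4138 + 7.9416 = 9.3554 N/mm
F = k_eq·δ = 9.3554·55 = 514.55 N

515 N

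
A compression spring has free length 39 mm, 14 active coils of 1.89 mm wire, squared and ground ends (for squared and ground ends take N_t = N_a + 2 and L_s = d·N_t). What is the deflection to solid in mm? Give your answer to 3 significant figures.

8.76 mm

N_t = 16; L_s = 1.89·16 = 30.24 mm
δ_solid = L₀ − L_s = 39 − 30.24 = 8.76 mm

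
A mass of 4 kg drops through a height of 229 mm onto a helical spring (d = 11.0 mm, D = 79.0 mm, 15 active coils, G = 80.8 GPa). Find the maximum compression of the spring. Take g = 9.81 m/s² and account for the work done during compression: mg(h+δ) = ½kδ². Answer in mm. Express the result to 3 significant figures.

32.0 mm

k = Gd⁴/(8D³N_a) = (80.8×10³)(11.0⁴)/(8·79.0³·15) = 19.995 N/mm
W = mg = 4 × 9.81 = 39.24 N
½kδ² − Wδ − Wh = 0 → δ = (W + √(W² + 2kWh))/k
δ = (39.24 + √(1539.8 + 359347))/19.995 = (39.24 + 600.74)/19.995 = 32.007 mm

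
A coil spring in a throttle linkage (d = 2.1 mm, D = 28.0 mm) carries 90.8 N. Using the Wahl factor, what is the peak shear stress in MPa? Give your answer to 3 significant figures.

Spring index C = D/d = 28.0/2.1 = 13.3333
K_W = (4C−1)/(4C−4) + 0.615/C = 52.333/49.333 + 0.0461 = 1.1069
τ₀ = 8FD/(πd³) = 8·90.8·28.0/(π·2.1³) = 20339.2/29.094 = 699.08 MPa
τ_max = K·τ₀ = 1.1069 × 699.08 = 773.84 MPa

774 MPa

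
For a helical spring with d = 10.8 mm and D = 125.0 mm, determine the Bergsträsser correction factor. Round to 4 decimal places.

C = D/d = 125.0/10.8 = 11.5741
K_B = (4C+2)/(4C−3) = 48.296/43.296 = 1.1155

1.1155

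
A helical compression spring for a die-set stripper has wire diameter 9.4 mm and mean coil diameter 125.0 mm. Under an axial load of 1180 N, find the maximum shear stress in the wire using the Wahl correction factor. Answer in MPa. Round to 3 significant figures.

Spring index C = D/d = 125.0/9.4 = 13.2979
K_W = (4C−1)/(4C−4) + 0.615/C = 52.191/49.191 + 0.0462 = 1.1072
τ₀ = 8FD/(πd³) = 8·1180·125.0/(π·9.4³) = 1.18e+06/2609.4 = 452.22 MPa
τ_max = K·τ₀ = 1.1072 × 452.22 = 500.71 MPa

501 MPa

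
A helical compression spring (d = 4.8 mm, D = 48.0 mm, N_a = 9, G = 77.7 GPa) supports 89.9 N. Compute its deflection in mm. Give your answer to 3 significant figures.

k = Gd⁴/(8D³N_a) = (77.7×10³)(4.8⁴)/(8·48.0³·9) = 5.18 N/mm
δ = F/k = 89.9 / 5.18 = 17.355 mm

17.4 mm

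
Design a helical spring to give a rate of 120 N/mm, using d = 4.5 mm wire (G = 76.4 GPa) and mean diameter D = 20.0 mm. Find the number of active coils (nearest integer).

4

N_a = Gd⁴/(8D³k) = (76.4×10³ × 4.5⁴)/(8 × 20.0³ × 120)
    = 3.13288e+07 / 7.68e+06 = 4.079 → 4 coils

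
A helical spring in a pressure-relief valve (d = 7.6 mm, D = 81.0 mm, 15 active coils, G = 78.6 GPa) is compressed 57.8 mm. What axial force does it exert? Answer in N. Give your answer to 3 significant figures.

238 N

k = Gd⁴/(8D³N_a) = (78.6×10³)(7.6⁴)/(8·81.0³·15) = 4.1119 N/mm
F = k·δ = 4.1119 × 57.8 = 237.67 N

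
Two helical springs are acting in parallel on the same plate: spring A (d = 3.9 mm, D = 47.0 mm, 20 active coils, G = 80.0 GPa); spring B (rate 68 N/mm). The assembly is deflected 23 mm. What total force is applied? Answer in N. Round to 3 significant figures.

k_A = Gd⁴/(8D³N_a) = (80.0×10³)(3.9⁴)/(8·47.0³·20) = 1.1141 N/mm
Parallel: k_eq = 1.1141 + 68 = 69.114 N/mm
F = k_eq·δ = 69.114·23 = 1589.6 N

1590 N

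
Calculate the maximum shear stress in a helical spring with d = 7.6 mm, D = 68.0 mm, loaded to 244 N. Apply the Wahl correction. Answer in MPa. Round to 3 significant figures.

Spring index C = D/d = 68.0/7.6 = 8.9474
K_W = (4C−1)/(4C−4) + 0.615/C = 34.789/31.789 + 0.0687 = 1.1631
τ₀ = 8FD/(πd³) = 8·244·68.0/(π·7.6³) = 132736/1379.1 = 96.249 MPa
τ_max = K·τ₀ = 1.1631 × 96.249 = 111.95 MPa

112 MPa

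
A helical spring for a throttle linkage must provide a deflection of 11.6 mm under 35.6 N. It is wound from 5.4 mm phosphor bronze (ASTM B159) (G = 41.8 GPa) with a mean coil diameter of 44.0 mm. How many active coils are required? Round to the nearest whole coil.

Required rate k = F/δ = 35.6/11.6 = 3.069 N/mm
N_a = Gd⁴/(8D³k) = (41.8×10³ × 5.4⁴)/(8 × 44.0³ × 3.069)
    = 3.55428e+07 / 2.09141e+06 = 16.99 → 17 coils

17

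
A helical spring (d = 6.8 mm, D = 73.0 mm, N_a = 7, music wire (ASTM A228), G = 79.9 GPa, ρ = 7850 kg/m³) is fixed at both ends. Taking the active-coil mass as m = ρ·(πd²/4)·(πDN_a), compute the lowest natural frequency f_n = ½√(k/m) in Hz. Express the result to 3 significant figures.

k = Gd⁴/(8D³N_a) = (79.9×10³)(6.8⁴)/(8·73.0³·7) = 7.842 N/mm = 7842 N/m
Wire length L = πDN_a = π·73.0·7 = 1605.4 mm
m = ρ·(πd²/4)·L = 7850 × 36.317×10⁻⁶ m² × 1.6054 m = 0.45767 kg
f_n = ½√(k/m) = 0.5·√(7842/0.45767) = 0.5·√(17135) = 65.45 Hz

65.4 Hz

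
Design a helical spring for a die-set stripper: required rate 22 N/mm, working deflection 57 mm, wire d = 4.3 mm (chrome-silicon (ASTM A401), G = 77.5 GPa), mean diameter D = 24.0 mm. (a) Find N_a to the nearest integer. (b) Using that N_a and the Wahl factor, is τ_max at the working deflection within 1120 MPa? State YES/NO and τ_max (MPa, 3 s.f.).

(a) 11 coils; (b) NO, τ_max = 1220 MPa

N_a = Gd⁴/(8D³k) = (77.5×10³)(4.3⁴)/(8·24.0³·22) = 10.89 → N_a = 11
Actual rate k = Gd⁴/(8D³·11) = 21.78 N/mm
Working load F = kδ = 21.78·57 = 1241.5 N
C = 24.0/4.3 = 5.5814; K_W = (4C−1)/(4C−4)+0.615/C = 1.2739
τ_max = K_W·8FD/(πd³) = 1.2739·954.29 = 1215.7 MPa
τ_max > 1120 MPa → exceeds allowable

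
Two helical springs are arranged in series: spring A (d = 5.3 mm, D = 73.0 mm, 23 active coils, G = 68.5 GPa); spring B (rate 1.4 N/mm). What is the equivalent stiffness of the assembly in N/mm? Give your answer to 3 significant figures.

k_A = Gd⁴/(8D³N_a) = (68.5×10³)(5.3⁴)/(8·73.0³·23) = 0.75511 N/mm
Series: 1/k_eq = 1/0.75511 + 1/1.4 = 2.0386; k_eq = 0.49053 N/mm

0.491 N/mm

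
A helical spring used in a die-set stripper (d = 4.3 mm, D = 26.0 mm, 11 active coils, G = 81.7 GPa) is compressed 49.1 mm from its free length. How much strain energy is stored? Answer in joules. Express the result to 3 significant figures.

k = Gd⁴/(8D³N_a) = (81.7×10³)(4.3⁴)/(8·26.0³·11) = 18.059 N/mm
U = ½kδ² = 0.5 × 18.059 × 49.1² = 21768 N·mm = 21.768 J

21.8 J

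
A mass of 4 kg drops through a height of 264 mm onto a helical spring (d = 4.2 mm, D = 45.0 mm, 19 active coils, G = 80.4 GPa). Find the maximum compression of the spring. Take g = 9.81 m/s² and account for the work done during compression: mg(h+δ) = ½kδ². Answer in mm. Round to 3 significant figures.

131 mm

k = Gd⁴/(8D³N_a) = (80.4×10³)(4.2⁴)/(8·45.0³·19) = 1.8062 N/mm
W = mg = 4 × 9.81 = 39.24 N
½kδ² − Wδ − Wh = 0 → δ = (W + √(W² + 2kWh))/k
δ = (39.24 + √(1539.8 + 37422.7))/1.8062 = (39.24 + 197.39)/1.8062 = 131.01 mm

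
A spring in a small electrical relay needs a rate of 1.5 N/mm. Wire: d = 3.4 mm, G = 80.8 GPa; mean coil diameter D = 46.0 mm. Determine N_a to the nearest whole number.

9

N_a = Gd⁴/(8D³k) = (80.8×10³ × 3.4⁴)/(8 × 46.0³ × 1.5)
    = 1.07976e+07 / 1.16803e+06 = 9.244 → 9 coils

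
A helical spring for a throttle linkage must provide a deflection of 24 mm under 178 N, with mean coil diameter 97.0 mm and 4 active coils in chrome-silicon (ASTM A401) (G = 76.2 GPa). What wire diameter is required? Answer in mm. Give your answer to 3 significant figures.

7.30 mm

Required rate k = F/δ = 178/24 = 7.4167 N/mm
d = (8D³N_a·k / G)^(1/4) = (8·97.0³·4·7.4167 / (76.2×10³))^0.25
  = (2842.6)^0.25 = 7.3018 mm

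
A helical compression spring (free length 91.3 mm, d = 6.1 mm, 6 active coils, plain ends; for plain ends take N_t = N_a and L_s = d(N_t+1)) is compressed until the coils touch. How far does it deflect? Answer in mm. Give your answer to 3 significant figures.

N_t = 6; L_s = 6.1·7 = 42.7 mm
δ_solid = L₀ − L_s = 91.3 − 42.7 = 48.6 mm

48.6 mm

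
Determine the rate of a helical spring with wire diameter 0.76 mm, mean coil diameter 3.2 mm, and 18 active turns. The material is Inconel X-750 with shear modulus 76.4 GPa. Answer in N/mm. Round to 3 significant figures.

k = Gd⁴/(8D³N_a) = (76.4×10³ × 0.76⁴) / (8 × 3.2³ × 18)
  = 25488.7 / 4718.59 = 5.4018 N/mm

5.40 N/mm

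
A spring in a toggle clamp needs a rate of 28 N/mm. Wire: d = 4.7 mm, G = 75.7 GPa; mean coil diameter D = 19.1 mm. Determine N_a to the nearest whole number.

24

N_a = Gd⁴/(8D³k) = (75.7×10³ × 4.7⁴)/(8 × 19.1³ × 28)
    = 3.69392e+07 / 1.5608e+06 = 23.67 → 24 coils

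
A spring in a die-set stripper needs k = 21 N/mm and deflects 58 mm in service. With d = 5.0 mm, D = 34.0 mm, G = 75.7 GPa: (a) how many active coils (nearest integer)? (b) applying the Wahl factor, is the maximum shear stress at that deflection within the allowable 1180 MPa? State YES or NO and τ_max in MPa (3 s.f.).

(a) 7 coils; (b) YES, τ_max = 1050 MPa

N_a = Gd⁴/(8D³k) = (75.7×10³)(5.0⁴)/(8·34.0³·21) = 7.165 → N_a = 7
Actual rate k = Gd⁴/(8D³·7) = 21.496 N/mm
Working load F = kδ = 21.496·58 = 1246.7 N
C = 34.0/5.0 = 6.8000; K_W = (4C−1)/(4C−4)+0.615/C = 1.2198
τ_max = K_W·8FD/(πd³) = 1.2198·863.55 = 1053.3 MPa
τ_max ≤ 1180 MPa → acceptable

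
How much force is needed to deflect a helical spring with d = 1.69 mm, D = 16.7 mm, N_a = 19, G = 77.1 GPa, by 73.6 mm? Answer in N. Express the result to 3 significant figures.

k = Gd⁴/(8D³N_a) = (77.1×10³)(1.69⁴)/(8·16.7³·19) = 0.8884 N/mm
F = k·δ = 0.8884 × 73.6 = 65.386 N

65.4 N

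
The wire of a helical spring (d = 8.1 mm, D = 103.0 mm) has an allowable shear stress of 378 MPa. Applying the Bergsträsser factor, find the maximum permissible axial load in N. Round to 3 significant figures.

C = D/d = 103.0/8.1 = 12.7160
K_B = (4C+2)/(4C−3) = 52.864/47.864 = 1.1045
τ_max = K·8FD/(πd³) → F_max = τ_allow·πd³/(8DK)
F_max = 378·π·8.1³/(8·103.0·1.1045) = 6.311e+05/910.08 = 693.46 N

693 N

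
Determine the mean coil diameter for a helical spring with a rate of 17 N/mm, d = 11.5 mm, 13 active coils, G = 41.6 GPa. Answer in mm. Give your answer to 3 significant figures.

74.4 mm

D = (Gd⁴/(8N_a·k))^(1/3) = (41.6×10³·11.5⁴/(8·13·17))^(1/3)
  = (411531)^(1/3) = 74.3819 mm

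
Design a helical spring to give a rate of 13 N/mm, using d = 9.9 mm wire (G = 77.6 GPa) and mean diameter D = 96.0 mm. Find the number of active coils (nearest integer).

N_a = Gd⁴/(8D³k) = (77.6×10³ × 9.9⁴)/(8 × 96.0³ × 13)
    = 7.45423e+08 / 9.20125e+07 = 8.101 → 8 coils

8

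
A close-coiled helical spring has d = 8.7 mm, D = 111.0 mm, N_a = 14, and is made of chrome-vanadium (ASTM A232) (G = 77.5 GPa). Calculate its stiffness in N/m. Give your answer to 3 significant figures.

2900 N/m

k = Gd⁴/(8D³N_a) = (77.5×10³ × 8.7⁴) / (8 × 111.0³ × 14)
  = 4.43996e+08 / 1.53175e+08 = 2.8986 N/mm = 2898.6 N/m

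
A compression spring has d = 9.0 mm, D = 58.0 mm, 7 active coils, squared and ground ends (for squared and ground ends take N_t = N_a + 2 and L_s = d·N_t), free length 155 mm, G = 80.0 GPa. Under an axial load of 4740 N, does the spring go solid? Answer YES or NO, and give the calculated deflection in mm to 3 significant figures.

k = Gd⁴/(8D³N_a) = (80.0×10³)(9.0⁴)/(8·58.0³·7) = 48.038 N/mm
N_t = 9; L_s = 9.0·9 = 81 mm; δ_solid = L₀ − L_s = 155 − 81 = 74 mm
δ = F/k = 4740/48.038 = 98.671 mm
δ ≥ δ_solid → spring goes solid

YES, δ = 98.7 mm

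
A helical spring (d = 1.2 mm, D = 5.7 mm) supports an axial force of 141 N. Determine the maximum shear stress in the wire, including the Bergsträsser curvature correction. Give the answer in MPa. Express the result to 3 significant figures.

1550 MPa

Spring index C = D/d = 5.7/1.2 = 4.7500
K_B = (4C+2)/(4C−3) = 21.000/16.000 = 1.3125
τ₀ = 8FD/(πd³) = 8·141·5.7/(π·1.2³) = 6429.6/5.4287 = 1184.4 MPa
τ_max = K·τ₀ = 1.3125 × 1184.4 = 1554.5 MPa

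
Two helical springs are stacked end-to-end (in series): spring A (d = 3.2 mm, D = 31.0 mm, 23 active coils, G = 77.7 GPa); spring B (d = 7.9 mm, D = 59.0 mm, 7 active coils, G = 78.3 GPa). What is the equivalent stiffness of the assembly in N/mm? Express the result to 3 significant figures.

k_A = Gd⁴/(8D³N_a) = (77.7×10³)(3.2⁴)/(8·31.0³·23) = 1.4863 N/mm
k_B = Gd⁴/(8D³N_a) = (78.3×10³)(7.9⁴)/(8·59.0³·7) = 26.517 N/mm
Series: 1/k_eq = 1/1.4863 + 1/26.517 = 0.71051; k_eq = 1.4074 N/mm

1.41 N/mm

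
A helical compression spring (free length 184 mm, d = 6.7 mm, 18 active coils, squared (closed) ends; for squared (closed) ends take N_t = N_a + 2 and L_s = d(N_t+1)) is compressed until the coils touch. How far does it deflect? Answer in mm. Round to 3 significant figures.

N_t = 20; L_s = 6.7·21 = 140.7 mm
δ_solid = L₀ − L_s = 184 − 140.7 = 43.3 mm

43.3 mm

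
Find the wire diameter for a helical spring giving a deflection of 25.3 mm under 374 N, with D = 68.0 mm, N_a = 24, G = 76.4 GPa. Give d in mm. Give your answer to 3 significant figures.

Required rate k = F/δ = 374/25.3 = 14.783 N/mm
d = (8D³N_a·k / G)^(1/4) = (8·68.0³·24·14.783 / (76.4×10³))^0.25
  = (11681)^0.25 = 10.3961 mm

10.4 mm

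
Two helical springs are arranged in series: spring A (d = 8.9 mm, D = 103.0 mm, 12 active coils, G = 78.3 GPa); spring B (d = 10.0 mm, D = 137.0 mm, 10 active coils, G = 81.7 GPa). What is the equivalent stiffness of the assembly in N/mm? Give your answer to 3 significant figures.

k_A = Gd⁴/(8D³N_a) = (78.3×10³)(8.9⁴)/(8·103.0³·12) = 4.6832 N/mm
k_B = Gd⁴/(8D³N_a) = (81.7×10³)(10.0⁴)/(8·137.0³·10) = 3.9716 N/mm
Series: 1/k_eq = 1/4.6832 + 1/3.9716 = 0.46532; k_eq = 2.1491 N/mm

2.15 N/mm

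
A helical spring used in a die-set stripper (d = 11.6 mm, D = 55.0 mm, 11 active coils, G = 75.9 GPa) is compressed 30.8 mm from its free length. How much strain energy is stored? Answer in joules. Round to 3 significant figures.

44.5 J

k = Gd⁴/(8D³N_a) = (75.9×10³)(11.6⁴)/(8·55.0³·11) = 93.865 N/mm
U = ½kδ² = 0.5 × 93.865 × 30.8² = 44522 N·mm = 44.522 J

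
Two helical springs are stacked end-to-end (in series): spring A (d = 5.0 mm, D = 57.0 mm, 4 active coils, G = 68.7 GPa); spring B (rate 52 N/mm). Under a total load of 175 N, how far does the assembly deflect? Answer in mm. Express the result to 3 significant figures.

k_A = Gd⁴/(8D³N_a) = (68.7×10³)(5.0⁴)/(8·57.0³·4) = 7.2454 N/mm
Series: 1/k_eq = 1/7.2454 + 1/52 = 0.15725; k_eq = 6.3593 N/mm
δ = F/k_eq = 175/6.3593 = 27.519 mm

27.5 mm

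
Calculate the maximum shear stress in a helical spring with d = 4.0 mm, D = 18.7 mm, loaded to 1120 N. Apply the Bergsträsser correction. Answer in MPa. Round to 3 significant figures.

Spring index C = D/d = 18.7/4.0 = 4.6750
K_B = (4C+2)/(4C−3) = 20.700/15.700 = 1.3185
τ₀ = 8FD/(πd³) = 8·1120·18.7/(π·4.0³) = 167552/201.06 = 833.34 MPa
τ_max = K·τ₀ = 1.3185 × 833.34 = 1098.7 MPa

1100 MPa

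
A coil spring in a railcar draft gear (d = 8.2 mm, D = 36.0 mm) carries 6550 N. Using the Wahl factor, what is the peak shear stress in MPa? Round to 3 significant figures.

1480 MPa

Spring index C = D/d = 36.0/8.2 = 4.3902
K_W = (4C−1)/(4C−4) + 0.615/C = 16.561/13.561 + 0.1401 = 1.3613
τ₀ = 8FD/(πd³) = 8·6550·36.0/(π·8.2³) = 1.8864e+06/1732.2 = 1089 MPa
τ_max = K·τ₀ = 1.3613 × 1089 = 1482.5 MPa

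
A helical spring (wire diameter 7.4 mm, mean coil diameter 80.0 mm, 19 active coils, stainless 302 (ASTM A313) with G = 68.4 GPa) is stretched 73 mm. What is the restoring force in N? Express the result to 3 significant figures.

k = Gd⁴/(8D³N_a) = (68.4×10³)(7.4⁴)/(8·80.0³·19) = 2.6355 N/mm
F = k·δ = 2.6355 × 73 = 192.39 N

192 N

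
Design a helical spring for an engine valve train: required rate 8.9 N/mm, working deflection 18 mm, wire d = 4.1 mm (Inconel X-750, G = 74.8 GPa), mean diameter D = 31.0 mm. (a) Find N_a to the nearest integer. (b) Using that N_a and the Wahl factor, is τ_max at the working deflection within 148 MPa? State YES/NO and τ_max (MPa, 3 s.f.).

(a) 10 coils; (b) NO, τ_max = 219 MPa

N_a = Gd⁴/(8D³k) = (74.8×10³)(4.1⁴)/(8·31.0³·8.9) = 9.965 → N_a = 10
Actual rate k = Gd⁴/(8D³·10) = 8.8687 N/mm
Working load F = kδ = 8.8687·18 = 159.64 N
C = 31.0/4.1 = 7.5610; K_W = (4C−1)/(4C−4)+0.615/C = 1.1957
τ_max = K_W·8FD/(πd³) = 1.1957·182.85 = 218.62 MPa
τ_max > 148 MPa → exceeds allowable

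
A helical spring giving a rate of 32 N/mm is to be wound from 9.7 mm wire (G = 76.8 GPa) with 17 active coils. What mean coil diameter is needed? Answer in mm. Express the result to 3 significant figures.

53.9 mm

D = (Gd⁴/(8N_a·k))^(1/3) = (76.8×10³·9.7⁴/(8·17·32))^(1/3)
  = (156228)^(1/3) = 53.8584 mm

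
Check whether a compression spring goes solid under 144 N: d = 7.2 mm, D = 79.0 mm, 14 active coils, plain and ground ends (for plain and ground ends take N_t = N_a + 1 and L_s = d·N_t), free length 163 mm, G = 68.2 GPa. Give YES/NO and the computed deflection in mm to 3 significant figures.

NO, δ = 43.4 mm

k = Gd⁴/(8D³N_a) = (68.2×10³)(7.2⁴)/(8·79.0³·14) = 3.3191 N/mm
N_t = 15; L_s = 7.2·15 = 108 mm; δ_solid = L₀ − L_s = 163 − 108 = 55 mm
δ = F/k = 144/3.3191 = 43.386 mm
δ < δ_solid → spring does not go solid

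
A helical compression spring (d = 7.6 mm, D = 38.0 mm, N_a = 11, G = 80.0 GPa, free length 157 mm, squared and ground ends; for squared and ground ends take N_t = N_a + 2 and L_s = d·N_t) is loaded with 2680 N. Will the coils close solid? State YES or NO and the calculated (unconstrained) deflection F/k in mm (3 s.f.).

k = Gd⁴/(8D³N_a) = (80.0×10³)(7.6⁴)/(8·38.0³·11) = 55.273 N/mm
N_t = 13; L_s = 7.6·13 = 98.8 mm; δ_solid = L₀ − L_s = 157 − 98.8 = 58.2 mm
δ = F/k = 2680/55.273 = 48.487 mm
δ < δ_solid → spring does not go solid

NO, δ = 48.5 mm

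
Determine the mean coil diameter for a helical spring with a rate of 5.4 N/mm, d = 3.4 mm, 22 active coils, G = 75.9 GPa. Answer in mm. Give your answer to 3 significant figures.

22.0 mm

D = (Gd⁴/(8N_a·k))^(1/3) = (75.9×10³·3.4⁴/(8·22·5.4))^(1/3)
  = (10672.1)^(1/3) = 22.0166 mm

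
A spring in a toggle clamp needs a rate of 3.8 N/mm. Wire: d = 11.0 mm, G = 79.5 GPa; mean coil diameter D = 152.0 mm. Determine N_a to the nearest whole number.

N_a = Gd⁴/(8D³k) = (79.5×10³ × 11.0⁴)/(8 × 152.0³ × 3.8)
    = 1.16396e+09 / 1.06759e+08 = 10.9 → 11 coils

11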